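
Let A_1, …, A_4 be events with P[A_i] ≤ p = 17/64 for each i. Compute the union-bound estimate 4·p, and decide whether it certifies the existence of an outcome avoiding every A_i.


Union bound: P[∪_{i=1}^{4} A_i] ≤ Σ_i P[A_i] ≤ 4·p = 4·(17/64) = 17/16.
Numerically: 17/16 ≈ 1.0625000.
Is 17/16 < 1? NO.
Since the bound 17/16 is ≥ 1, the union bound is uninformative here; it does NOT by itself certify existence.

4·p = 17/16 ≈ 1.0625000; existence NOT certified by the union bound.


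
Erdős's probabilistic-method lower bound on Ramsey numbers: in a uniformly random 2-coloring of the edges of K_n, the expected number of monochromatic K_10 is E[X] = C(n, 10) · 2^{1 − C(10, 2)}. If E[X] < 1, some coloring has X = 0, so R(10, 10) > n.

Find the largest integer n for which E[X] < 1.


We need C(n, 10) · 2^{1 − 45} < 1, i.e. C(n, 10) < 2^{45 − 1} = 17592186044416.
Check values of n near the boundary:
  n = 94: C(94, 10) = 9041256841903; 9041256841903 < 17592186044416? YES
  n = 95: C(95, 10) = 10104934117421; 10104934117421 < 17592186044416? YES
  n = 96: C(96, 10) = 11279926456656; 11279926456656 < 17592186044416? YES
  n = 97: C(97, 10) = 12576469727536; 12576469727536 < 17592186044416? YES
  n = 98: C(98, 10) = 14005614014756; 14005614014756 < 17592186044416? YES
  n = 99: C(99, 10) = 15579278510796; 15579278510796 < 17592186044416? YES
  n = 100: C(100, 10) = 17310309456440; 17310309456440 < 17592186044416? YES
  n = 101: C(101, 10) = 19212541264840; 19212541264840 < 17592186044416? NO
The largest n with C(n, 10) < 17592186044416 is n = 100 (where E[X] = 2163788682055/2199023255552 ≈ 0.9839772). Hence R(10, 10) > 100, i.e. R(10, 10) ≥ 101.

Largest n = 100; hence R(10, 10) > 100.


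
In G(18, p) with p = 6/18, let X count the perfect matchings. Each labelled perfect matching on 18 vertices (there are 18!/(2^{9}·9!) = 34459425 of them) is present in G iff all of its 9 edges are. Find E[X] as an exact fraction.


K_18 has 18!/(2^{9}·9!) = 34459425 labelled perfect matchings.
For each such perfect matching H, let X_H = 1 if all 9 edges of H are present in G. Then P[X_H = 1] = p^{9} = (1/3)^{9} = 1/19683.
Summing the indicators: E[X] = Σ_H E[X_H] = 34459425 · p^{9} = 34459425 · 1/19683 = 425425/243.
Numerically: E[X] ≈ 1750.7.

E[X] = 34459425 · (1/3)^{9} = 425425/243 ≈ 1750.7.


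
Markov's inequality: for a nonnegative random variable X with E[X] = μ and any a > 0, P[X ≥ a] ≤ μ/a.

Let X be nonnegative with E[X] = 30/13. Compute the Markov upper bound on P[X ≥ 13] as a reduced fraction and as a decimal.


μ = E[X] = 30/13, a = 13.
Markov: P[X ≥ 13] ≤ μ/a = (30/13)/13 = 30/169.
Numerically: ≈ 0.1775.
(Since a = 13 > μ = 2.3077, the bound 30/169 is < 1 and informative.)

P[X ≥ 13] ≤ 30/169 ≈ 0.1775.


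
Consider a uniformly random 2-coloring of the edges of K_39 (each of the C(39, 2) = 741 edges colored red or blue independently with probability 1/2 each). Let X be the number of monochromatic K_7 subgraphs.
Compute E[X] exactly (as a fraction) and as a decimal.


Let X = Σ_S X_S over the C(39, 7) = 15380937 subsets S of size 7, where X_S = 1 if the K_7 on S is monochromatic.
For a fixed S, the K_7 on S has C(7, 2) = 21 edges. P[all 21 edges red] = (1/2)^21, and likewise for blue, so P[monochromatic] = 2·(1/2)^21 = 2^{1 − 21} = 1/1048576.
Summing: E[X] = C(39, 7) · 2^{1 − 21} = 15380937 · 1/1048576 = 15380937/1048576.
Numerically: E[X] ≈ 14.6684.

E[X] = C(39,7)·2^(1−C(7,2)) = 15380937/1048576 ≈ 14.6684.


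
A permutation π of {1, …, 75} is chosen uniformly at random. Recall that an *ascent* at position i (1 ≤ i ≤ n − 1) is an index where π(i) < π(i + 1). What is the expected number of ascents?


Write X = Σ X_I over i = 1, …, 74, with X_I the indicator of one ascent.
There are 74 indicators.
For each fixed i, the pair (π(i), π(i+1)) is a uniformly random ordered pair of distinct values from {1, …, 75}; by symmetry P[π(i) < π(i+1)] = 1/2.
By linearity: E[X] = 74 · (1/2) = (75 − 1) · (1/2) = 37 ≈ 37.0000.

E[X] = 37 = 37.0000.


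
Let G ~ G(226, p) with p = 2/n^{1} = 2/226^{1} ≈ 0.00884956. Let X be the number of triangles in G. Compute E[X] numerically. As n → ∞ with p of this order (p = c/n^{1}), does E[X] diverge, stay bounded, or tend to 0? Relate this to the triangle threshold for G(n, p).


Number of potential triangles: C(226, 3) = 1898400.
Each occurs with probability p³ ≈ (0.00884956)³ ≈ 6.93050162e-07.
By linearity: E[X] = C(226, 3)·p³ ≈ 1898400 · 6.93050162e-07 ≈ 1.315686.
Here α = 1, so p = 2/n is exactly at the triangle threshold p ~ 1/n. Asymptotically E[X] → c³/6 = 2³/6 = 4/3 ≈ 1.333333, a bounded constant. In this regime the triangle count is asymptotically Poisson(c³/6).

E[X] ≈ 1.315686; in regime p = Θ(1/n^{1}) E[X] stays bounded (at the triangle threshold p ~ 1/n).


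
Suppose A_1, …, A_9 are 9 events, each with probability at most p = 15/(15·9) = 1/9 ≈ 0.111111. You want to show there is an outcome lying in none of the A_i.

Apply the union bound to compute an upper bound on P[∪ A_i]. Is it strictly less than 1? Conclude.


Union bound: P[∪_{i=1}^{9} A_i] ≤ Σ_i P[A_i] ≤ 9·p = 9·(1/9) = 1.
Numerically: 1 ≈ 1.000000.
Is 1 < 1? NO.
Since the bound 1 is ≥ 1, the union bound is uninformative here; it does NOT by itself certify existence.

9·p = 1 ≈ 1.000000; existence NOT certified by the union bound.


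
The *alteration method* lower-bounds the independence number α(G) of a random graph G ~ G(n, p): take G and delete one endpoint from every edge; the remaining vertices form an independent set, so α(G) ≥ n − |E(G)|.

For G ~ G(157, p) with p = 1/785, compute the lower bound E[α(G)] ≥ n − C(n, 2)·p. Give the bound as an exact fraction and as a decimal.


E[|E(G)|] = C(157, 2)·p = 12246 · (1/785) = 78/5.
E[α(G)] ≥ n − E[|E(G)|] = 157 − 78/5 = 707/5.
Numerically: ≈ 141.400.
(This is only a lower bound; the true E[α(G)] may be larger.)

E[α(G)] ≥ 707/5 ≈ 141.400.


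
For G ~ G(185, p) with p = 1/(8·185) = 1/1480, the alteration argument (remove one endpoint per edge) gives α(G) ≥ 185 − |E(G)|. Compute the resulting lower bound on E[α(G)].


E[|E(G)|] = C(185, 2)·p = 17020 · (1/1480) = 23/2.
E[α(G)] ≥ n − E[|E(G)|] = 185 − 23/2 = 347/2.
Numerically: ≈ 173.500.
(This is only a lower bound; the true E[α(G)] may be larger.)

E[α(G)] ≥ 347/2 ≈ 173.500.


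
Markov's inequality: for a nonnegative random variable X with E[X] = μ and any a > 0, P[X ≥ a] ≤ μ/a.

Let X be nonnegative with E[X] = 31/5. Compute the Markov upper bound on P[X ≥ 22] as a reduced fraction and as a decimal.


μ = E[X] = 31/5, a = 22.
Markov: P[X ≥ 22] ≤ μ/a = (31/5)/22 = 31/110.
Numerically: ≈ 0.2818.
(Since a = 22 > μ = 6.2000, the bound 31/110 is < 1 and informative.)

P[X ≥ 22] ≤ 31/110 ≈ 0.2818.


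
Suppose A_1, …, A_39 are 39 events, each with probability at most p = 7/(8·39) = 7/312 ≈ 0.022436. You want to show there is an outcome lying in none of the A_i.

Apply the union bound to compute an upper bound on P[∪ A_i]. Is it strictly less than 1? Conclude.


Union bound: P[∪_{i=1}^{39} A_i] ≤ Σ_i P[A_i] ≤ 39·p = 39·(7/312) = 7/8.
Numerically: 7/8 ≈ 0.875000.
Is 7/8 < 1? YES.
Since P[∪ A_i] ≤ 7/8 < 1, the complement has P[∩ A_i^c] ≥ 1 − 7/8 = 1/8 > 0, so some outcome avoids every A_i.

39·p = 7/8 ≈ 0.875000; existence CERTIFIED by the union bound.


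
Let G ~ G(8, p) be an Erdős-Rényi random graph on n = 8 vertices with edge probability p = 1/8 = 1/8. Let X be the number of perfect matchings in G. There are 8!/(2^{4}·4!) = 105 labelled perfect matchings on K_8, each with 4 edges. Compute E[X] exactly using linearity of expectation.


K_8 has 8!/(2^{4}·4!) = 105 labelled perfect matchings.
For each such perfect matching H, let X_H = 1 if all 4 edges of H are present in G. Then P[X_H = 1] = p^{4} = (1/8)^{4} = 1/4096.
By linearity of expectation: E[X] = Σ_H E[X_H] = 105 · p^{4} = 105 · 1/4096 = 105/4096.
Numerically: E[X] ≈ 0.02563.

E[X] = 105 · (1/8)^{4} = 105/4096 ≈ 0.02563.


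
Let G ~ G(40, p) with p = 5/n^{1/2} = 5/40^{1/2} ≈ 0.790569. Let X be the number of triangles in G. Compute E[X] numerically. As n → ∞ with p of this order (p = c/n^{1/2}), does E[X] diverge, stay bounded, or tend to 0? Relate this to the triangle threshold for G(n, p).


Number of potential triangles: C(40, 3) = 9880.
Each occurs with probability p³ ≈ (0.790569)³ ≈ 4.94105884e-01.
By linearity: E[X] = C(40, 3)·p³ ≈ 9880 · 4.94105884e-01 ≈ 4881.766138.
Since α = 1/2 < 1, p = c/n^{1/2} ≫ 1/n is above the triangle threshold p ~ 1/n. Asymptotically E[X] ~ (c³/6)·n^{3(1−α)} = (5³/6)·n^{1.5} → ∞; triangles are abundant w.h.p.

E[X] ≈ 4881.766138; in regime p = Θ(1/n^{1/2}) E[X] diverges (above the triangle threshold p ~ 1/n).


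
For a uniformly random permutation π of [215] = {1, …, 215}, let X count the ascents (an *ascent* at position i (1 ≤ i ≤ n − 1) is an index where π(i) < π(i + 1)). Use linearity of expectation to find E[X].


Write X = Σ X_I over i = 1, …, 214, with X_I the indicator of one ascent.
There are 214 indicators.
For each fixed i, the pair (π(i), π(i+1)) is a uniformly random ordered pair of distinct values from {1, …, 215}; by symmetry P[π(i) < π(i+1)] = 1/2.
By linearity: E[X] = 214 · (1/2) = (215 − 1) · (1/2) = 107 ≈ 107.00000.

E[X] = 107 = 107.00000.


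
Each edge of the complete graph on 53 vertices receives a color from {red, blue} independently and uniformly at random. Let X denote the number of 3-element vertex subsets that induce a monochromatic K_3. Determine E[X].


Let X = Σ_S X_S over the C(53, 3) = 23426 subsets S of size 3, where X_S = 1 if the K_3 on S is monochromatic.
For a fixed S, the K_3 on S has C(3, 2) = 3 edges. P[all 3 edges red] = (1/2)^3, and likewise for blue, so P[monochromatic] = 2·(1/2)^3 = 2^{1 − 3} = 1/4.
Summing: E[X] = C(53, 3) · 2^{1 − 3} = 23426 · 1/4 = 11713/2.
Numerically: E[X] ≈ 5856.500.

E[X] = C(53,3)·2^(1−C(3,2)) = 11713/2 ≈ 5856.500.


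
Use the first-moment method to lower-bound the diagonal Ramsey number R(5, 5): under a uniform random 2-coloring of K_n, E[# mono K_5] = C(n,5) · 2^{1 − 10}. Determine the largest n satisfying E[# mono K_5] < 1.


We need C(n, 5) · 2^{1 − 10} < 1, i.e. C(n, 5) < 2^{10 − 1} = 512.
Check values of n near the boundary:
  n = 5: C(5, 5) = 1; 1 < 512? YES
  n = 6: C(6, 5) = 6; 6 < 512? YES
  n = 7: C(7, 5) = 21; 21 < 512? YES
  n = 8: C(8, 5) = 56; 56 < 512? YES
  n = 9: C(9, 5) = 126; 126 < 512? YES
  n = 10: C(10, 5) = 252; 252 < 512? YES
  n = 11: C(11, 5) = 462; 462 < 512? YES
  n = 12: C(12, 5) = 792; 792 < 512? NO
  n = 13: C(13, 5) = 1287; 1287 < 512? NO
  n = 14: C(14, 5) = 2002; 2002 < 512? NO
The largest n with C(n, 5) < 512 is n = 11 (where E[X] = 231/256 ≈ 0.902344). Hence R(5, 5) > 11, i.e. R(5, 5) ≥ 12.

Largest n = 11; hence R(5, 5) > 11.


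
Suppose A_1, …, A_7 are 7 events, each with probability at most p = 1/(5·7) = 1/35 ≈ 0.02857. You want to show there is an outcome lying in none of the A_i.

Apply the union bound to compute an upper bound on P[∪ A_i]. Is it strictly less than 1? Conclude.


Union bound: P[∪_{i=1}^{7} A_i] ≤ Σ_i P[A_i] ≤ 7·p = 7·(1/35) = 1/5.
Numerically: 1/5 ≈ 0.20000.
Is 1/5 < 1? YES.
Since P[∪ A_i] ≤ 1/5 < 1, the complement has P[∩ A_i^c] ≥ 1 − 1/5 = 4/5 > 0, so some outcome avoids every A_i.

7·p = 1/5 ≈ 0.20000; existence CERTIFIED by the union bound.


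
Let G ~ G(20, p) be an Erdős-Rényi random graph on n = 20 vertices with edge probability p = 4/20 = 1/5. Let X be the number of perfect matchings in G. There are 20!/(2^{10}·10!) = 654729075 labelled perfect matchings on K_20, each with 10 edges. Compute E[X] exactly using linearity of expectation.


K_20 has 20!/(2^{10}·10!) = 654729075 labelled perfect matchings.
For each such perfect matching H, let X_H = 1 if all 10 edges of H are present in G. Then P[X_H = 1] = p^{10} = (1/5)^{10} = 1/9765625.
By linearity of expectation: E[X] = Σ_H E[X_H] = 654729075 · p^{10} = 654729075 · 1/9765625 = 26189163/390625.
Numerically: E[X] ≈ 67.

E[X] = 654729075 · (1/5)^{10} = 26189163/390625 ≈ 67.


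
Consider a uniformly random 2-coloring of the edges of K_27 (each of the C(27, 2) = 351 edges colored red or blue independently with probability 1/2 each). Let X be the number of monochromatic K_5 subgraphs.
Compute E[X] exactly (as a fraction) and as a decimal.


Let X = Σ_S X_S over the C(27, 5) = 80730 subsets S of size 5, where X_S = 1 if the K_5 on S is monochromatic.
For a fixed S, the K_5 on S has C(5, 2) = 10 edges. P[all 10 edges red] = (1/2)^10, and likewise for blue, so P[monochromatic] = 2·(1/2)^10 = 2^{1 − 10} = 1/512.
By linearity of expectation: E[X] = C(27, 5) · 2^{1 − 10} = 80730 · 1/512 = 40365/256.
Numerically: E[X] ≈ 157.67578.

E[X] = C(27,5)·2^(1−C(5,2)) = 40365/256 ≈ 157.67578.


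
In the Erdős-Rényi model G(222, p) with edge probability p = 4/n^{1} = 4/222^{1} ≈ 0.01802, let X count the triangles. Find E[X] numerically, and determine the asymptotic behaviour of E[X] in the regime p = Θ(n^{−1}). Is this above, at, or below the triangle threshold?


Number of potential triangles: C(222, 3) = 1798940.
Each occurs with probability p³ ≈ (0.01802)³ ≈ 5.849531e-06.
By linearity: E[X] = C(222, 3)·p³ ≈ 1798940 · 5.849531e-06 ≈ 10.5230.
Here α = 1, so p = 4/n is exactly at the triangle threshold p ~ 1/n. Asymptotically E[X] → c³/6 = 4³/6 = 32/3 ≈ 10.6667, a bounded constant. In this regime the triangle count is asymptotically Poisson(c³/6).

E[X] ≈ 10.5230; in regime p = Θ(1/n^{1}) E[X] stays bounded (at the triangle threshold p ~ 1/n).


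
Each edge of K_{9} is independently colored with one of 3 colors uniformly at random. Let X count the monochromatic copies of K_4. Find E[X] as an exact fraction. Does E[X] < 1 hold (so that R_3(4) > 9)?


E[X] = C(9, 4) · 3^{1 − 6} = 126 · 3^{−5} = 126/243.
As a reduced fraction: E[X] = 14/27 ≈ 0.5185185.
Is E[X] < 1? YES.
Since E[X] < 1, there exists a 3-coloring of K_{9} with no monochromatic K_4; hence R_3(4) > 9.

E[X] = 14/27 ≈ 0.5185185; E[X] < 1, so R_3(4) > 9.


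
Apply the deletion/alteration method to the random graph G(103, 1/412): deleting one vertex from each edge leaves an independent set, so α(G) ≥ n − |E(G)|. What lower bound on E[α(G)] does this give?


E[|E(G)|] = C(103, 2)·p = 5253 · (1/412) = 51/4.
E[α(G)] ≥ n − E[|E(G)|] = 103 − 51/4 = 361/4.
Numerically: ≈ 90.2500.
(This is only a lower bound; the true E[α(G)] may be larger.)

E[α(G)] ≥ 361/4 ≈ 90.2500.


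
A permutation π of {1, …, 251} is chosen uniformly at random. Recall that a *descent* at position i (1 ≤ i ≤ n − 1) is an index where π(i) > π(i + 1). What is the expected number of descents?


Write X = Σ X_I over i = 1, …, 250, with X_I the indicator of one descent.
There are 250 indicators.
For each fixed i, the pair (π(i), π(i+1)) is a uniformly random ordered pair of distinct values from {1, …, 251}; by symmetry P[π(i) > π(i+1)] = 1/2.
By linearity: E[X] = 250 · (1/2) = (251 − 1) · (1/2) = 125 ≈ 125.000.

E[X] = 125 = 125.000.


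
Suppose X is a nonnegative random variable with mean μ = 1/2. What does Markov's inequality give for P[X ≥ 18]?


μ = E[X] = 1/2, a = 18.
Markov: P[X ≥ 18] ≤ μ/a = (1/2)/18 = 1/36.
Numerically: ≈ 0.0278.
(Since a = 18 > μ = 0.5000, the bound 1/36 is < 1 and informative.)

P[X ≥ 18] ≤ 1/36 ≈ 0.0278.


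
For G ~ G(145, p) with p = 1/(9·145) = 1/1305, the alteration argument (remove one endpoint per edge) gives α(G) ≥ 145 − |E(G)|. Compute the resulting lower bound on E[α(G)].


E[|E(G)|] = C(145, 2)·p = 10440 · (1/1305) = 8.
E[α(G)] ≥ n − E[|E(G)|] = 145 − 8 = 137.
Numerically: ≈ 137.000000.
(This is only a lower bound; the true E[α(G)] may be larger.)

E[α(G)] ≥ 137 ≈ 137.000000.


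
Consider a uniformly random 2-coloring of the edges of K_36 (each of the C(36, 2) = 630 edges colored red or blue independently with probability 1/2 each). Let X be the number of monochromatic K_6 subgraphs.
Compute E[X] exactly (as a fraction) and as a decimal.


Let X = Σ_S X_S over the C(36, 6) = 1947792 subsets S of size 6, where X_S = 1 if the K_6 on S is monochromatic.
For a fixed S, the K_6 on S has C(6, 2) = 15 edges. P[all 15 edges red] = (1/2)^15, and likewise for blue, so P[monochromatic] = 2·(1/2)^15 = 2^{1 − 15} = 1/16384.
By linearity of expectation: E[X] = C(36, 6) · 2^{1 − 15} = 1947792 · 1/16384 = 121737/1024.
Numerically: E[X] ≈ 118.884.

E[X] = C(36,6)·2^(1−C(6,2)) = 121737/1024 ≈ 118.884.


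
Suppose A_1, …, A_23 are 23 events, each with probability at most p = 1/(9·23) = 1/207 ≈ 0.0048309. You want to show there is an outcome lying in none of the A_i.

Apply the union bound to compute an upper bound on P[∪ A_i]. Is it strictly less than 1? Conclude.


Union bound: P[∪_{i=1}^{23} A_i] ≤ Σ_i P[A_i] ≤ 23·p = 23·(1/207) = 1/9.
Numerically: 1/9 ≈ 0.1111111.
Is 1/9 < 1? YES.
Since P[∪ A_i] ≤ 1/9 < 1, the complement has P[∩ A_i^c] ≥ 1 − 1/9 = 8/9 > 0, so some outcome avoids every A_i.

23·p = 1/9 ≈ 0.1111111; existence CERTIFIED by the union bound.


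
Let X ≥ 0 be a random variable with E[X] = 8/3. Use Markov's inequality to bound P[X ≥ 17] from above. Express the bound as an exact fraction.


μ = E[X] = 8/3, a = 17.
Markov: P[X ≥ 17] ≤ μ/a = (8/3)/17 = 8/51.
Numerically: ≈ 0.157.
(Since a = 17 > μ = 2.667, the bound 8/51 is < 1 and informative.)

P[X ≥ 17] ≤ 8/51 ≈ 0.157.


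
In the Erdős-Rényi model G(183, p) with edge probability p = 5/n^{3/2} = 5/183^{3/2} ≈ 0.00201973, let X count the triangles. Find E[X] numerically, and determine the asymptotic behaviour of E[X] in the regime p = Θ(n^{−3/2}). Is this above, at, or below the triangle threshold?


Number of potential triangles: C(183, 3) = 1004731.
Each occurs with probability p³ ≈ (0.00201973)³ ≈ 8.23910636e-09.
By linearity: E[X] = C(183, 3)·p³ ≈ 1004731 · 8.23910636e-09 ≈ 0.008278.
Since α = 3/2 > 1, p = c/n^{3/2} = o(1/n) is below the triangle threshold p ~ 1/n. Asymptotically E[X] ~ (c³/6)·n^{3(1−α)} = (5³/6)·n^{-1.5} → 0, so by Markov's inequality G has no triangles w.h.p.

E[X] ≈ 0.008278; in regime p = Θ(1/n^{3/2}) E[X] tends to 0 (below the triangle threshold p ~ 1/n).


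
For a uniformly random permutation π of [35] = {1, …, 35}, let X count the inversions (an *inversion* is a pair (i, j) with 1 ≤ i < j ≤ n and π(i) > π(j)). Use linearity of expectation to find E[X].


Write X = Σ X_I over the C(35, 2) = 595 pairs i < j, with X_I the indicator of one inversion.
There are 595 indicators.
For each fixed pair i < j, the values π(i) and π(j) are two distinct elements of {1, …, 35} in uniformly random order; by symmetry P[π(i) > π(j)] = 1/2.
By linearity: E[X] = 595 · (1/2) = C(35, 2) · (1/2) = 595/2 = 595/2 ≈ 297.500000.

E[X] = 595/2 = 297.500000.


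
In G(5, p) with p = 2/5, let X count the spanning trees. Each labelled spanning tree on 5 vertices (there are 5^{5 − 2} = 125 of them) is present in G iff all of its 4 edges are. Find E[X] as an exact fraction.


K_5 has 5^{5 − 2} = 125 labelled spanning trees.
For each such spanning tree H, let X_H = 1 if all 4 edges of H are present in G. Then P[X_H = 1] = p^{4} = (2/5)^{4} = 16/625.
By linearity: E[X] = Σ_H E[X_H] = 125 · p^{4} = 125 · 16/625 = 16/5.
Numerically: E[X] ≈ 3.2.

E[X] = 125 · (2/5)^{4} = 16/5 ≈ 3.2.


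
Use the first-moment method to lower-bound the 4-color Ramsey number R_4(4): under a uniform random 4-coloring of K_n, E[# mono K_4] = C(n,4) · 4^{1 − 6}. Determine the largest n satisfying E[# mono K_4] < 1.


We need C(n, 4) · 4^{1 − 6} < 1, i.e. C(n, 4) < 4^{6 − 1} = 1024.
Check values of n near the boundary:
  n = 11: C(11, 4) = 330; 330 < 1024? YES
  n = 12: C(12, 4) = 495; 495 < 1024? YES
  n = 13: C(13, 4) = 715; 715 < 1024? YES
  n = 14: C(14, 4) = 1001; 1001 < 1024? YES
  n = 15: C(15, 4) = 1365; 1365 < 1024? NO
  n = 16: C(16, 4) = 1820; 1820 < 1024? NO
  n = 17: C(17, 4) = 2380; 2380 < 1024? NO
The largest n with C(n, 4) < 1024 is n = 14 (where E[X] = 1001/1024 ≈ 0.97754). Hence R_4(4) > 14, i.e. R_4(4) ≥ 15.

Largest n = 14; hence R_4(4) > 14.


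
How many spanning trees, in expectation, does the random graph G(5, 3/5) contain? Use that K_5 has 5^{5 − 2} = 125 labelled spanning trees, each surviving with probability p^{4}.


K_5 has 5^{5 − 2} = 125 labelled spanning trees.
For each such spanning tree H, let X_H = 1 if all 4 edges of H are present in G. Then P[X_H = 1] = p^{4} = (3/5)^{4} = 81/625.
Summing the indicators: E[X] = Σ_H E[X_H] = 125 · p^{4} = 125 · 81/625 = 81/5.
Numerically: E[X] ≈ 16.2.

E[X] = 125 · (3/5)^{4} = 81/5 ≈ 16.2.


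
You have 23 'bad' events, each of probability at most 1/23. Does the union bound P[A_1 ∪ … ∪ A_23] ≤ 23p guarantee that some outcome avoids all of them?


Union bound: P[∪_{i=1}^{23} A_i] ≤ Σ_i P[A_i] ≤ 23·p = 23·(1/23) = 1.
Numerically: 1 ≈ 1.000.
Is 1 < 1? NO.
Since the bound 1 is ≥ 1, the union bound is uninformative here; it does NOT by itself certify existence.

23·p = 1 ≈ 1.000; existence NOT certified by the union bound.


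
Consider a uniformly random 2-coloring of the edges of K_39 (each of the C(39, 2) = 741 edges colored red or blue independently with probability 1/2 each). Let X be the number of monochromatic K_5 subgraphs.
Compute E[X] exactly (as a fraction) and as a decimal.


Let X = Σ_S X_S over the C(39, 5) = 575757 subsets S of size 5, where X_S = 1 if the K_5 on S is monochromatic.
For a fixed S, the K_5 on S has C(5, 2) = 10 edges. P[all 10 edges red] = (1/2)^10, and likewise for blue, so P[monochromatic] = 2·(1/2)^10 = 2^{1 − 10} = 1/512.
By linearity: E[X] = C(39, 5) · 2^{1 − 10} = 575757 · 1/512 = 575757/512.
Numerically: E[X] ≈ 1124.525.

E[X] = C(39,5)·2^(1−C(5,2)) = 575757/512 ≈ 1124.525.


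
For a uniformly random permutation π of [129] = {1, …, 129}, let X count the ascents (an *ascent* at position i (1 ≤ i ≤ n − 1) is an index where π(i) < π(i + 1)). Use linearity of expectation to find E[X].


Write X = Σ X_I over i = 1, …, 128, with X_I the indicator of one ascent.
There are 128 indicators.
For each fixed i, the pair (π(i), π(i+1)) is a uniformly random ordered pair of distinct values from {1, …, 129}; by symmetry P[π(i) < π(i+1)] = 1/2.
By linearity: E[X] = 128 · (1/2) = (129 − 1) · (1/2) = 64 ≈ 64.000000.

E[X] = 64 = 64.000000.


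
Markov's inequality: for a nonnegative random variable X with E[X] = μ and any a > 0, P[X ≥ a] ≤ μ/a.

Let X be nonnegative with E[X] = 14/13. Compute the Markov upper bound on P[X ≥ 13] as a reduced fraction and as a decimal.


μ = E[X] = 14/13, a = 13.
Markov: P[X ≥ 13] ≤ μ/a = (14/13)/13 = 14/169.
Numerically: ≈ 0.08284.
(Since a = 13 > μ = 1.07692, the bound 14/169 is < 1 and informative.)

P[X ≥ 13] ≤ 14/169 ≈ 0.08284.


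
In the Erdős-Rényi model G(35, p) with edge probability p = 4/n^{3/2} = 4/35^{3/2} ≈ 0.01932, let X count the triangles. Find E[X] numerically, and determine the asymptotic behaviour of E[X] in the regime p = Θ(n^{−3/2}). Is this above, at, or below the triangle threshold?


Number of potential triangles: C(35, 3) = 6545.
Each occurs with probability p³ ≈ (0.01932)³ ≈ 7.208979e-06.
By linearity: E[X] = C(35, 3)·p³ ≈ 6545 · 7.208979e-06 ≈ 0.0472.
Since α = 3/2 > 1, p = c/n^{3/2} = o(1/n) is below the triangle threshold p ~ 1/n. Asymptotically E[X] ~ (c³/6)·n^{3(1−α)} = (4³/6)·n^{-1.5} → 0, so by Markov's inequality G has no triangles w.h.p.

E[X] ≈ 0.0472; in regime p = Θ(1/n^{3/2}) E[X] tends to 0 (below the triangle threshold p ~ 1/n).


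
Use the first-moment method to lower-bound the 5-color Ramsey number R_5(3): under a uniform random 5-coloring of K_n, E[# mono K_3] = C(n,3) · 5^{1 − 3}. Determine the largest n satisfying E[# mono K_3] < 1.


We need C(n, 3) · 5^{1 − 3} < 1, i.e. C(n, 3) < 5^{3 − 1} = 25.
Check values of n near the boundary:
  n = 3: C(3, 3) = 1; 1 < 25? YES
  n = 4: C(4, 3) = 4; 4 < 25? YES
  n = 5: C(5, 3) = 10; 10 < 25? YES
  n = 6: C(6, 3) = 20; 20 < 25? YES
  n = 7: C(7, 3) = 35; 35 < 25? NO
  n = 8: C(8, 3) = 56; 56 < 25? NO
  n = 9: C(9, 3) = 84; 84 < 25? NO
The largest n with C(n, 3) < 25 is n = 6 (where E[X] = 4/5 ≈ 0.800000). Hence R_5(3) > 6, i.e. R_5(3) ≥ 7.

Largest n = 6; hence R_5(3) > 6.


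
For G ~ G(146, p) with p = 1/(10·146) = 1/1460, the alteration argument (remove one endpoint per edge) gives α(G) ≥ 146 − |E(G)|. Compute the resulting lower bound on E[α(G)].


E[|E(G)|] = C(146, 2)·p = 10585 · (1/1460) = 29/4.
E[α(G)] ≥ n − E[|E(G)|] = 146 − 29/4 = 555/4.
Numerically: ≈ 138.750000.
(This is only a lower bound; the true E[α(G)] may be larger.)

E[α(G)] ≥ 555/4 ≈ 138.750000.


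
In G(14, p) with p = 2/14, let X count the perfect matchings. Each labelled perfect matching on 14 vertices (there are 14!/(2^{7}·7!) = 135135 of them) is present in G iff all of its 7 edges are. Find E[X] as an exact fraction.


K_14 has 14!/(2^{7}·7!) = 135135 labelled perfect matchings.
For each such perfect matching H, let X_H = 1 if all 7 edges of H are present in G. Then P[X_H = 1] = p^{7} = (1/7)^{7} = 1/823543.
By linearity: E[X] = Σ_H E[X_H] = 135135 · p^{7} = 135135 · 1/823543 = 19305/117649.
Numerically: E[X] ≈ 0.1641.

E[X] = 135135 · (1/7)^{7} = 19305/117649 ≈ 0.1641.


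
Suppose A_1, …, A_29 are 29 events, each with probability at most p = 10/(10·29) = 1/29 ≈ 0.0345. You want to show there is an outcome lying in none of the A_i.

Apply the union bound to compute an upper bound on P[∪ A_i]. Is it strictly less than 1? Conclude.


Union bound: P[∪_{i=1}^{29} A_i] ≤ Σ_i P[A_i] ≤ 29·p = 29·(1/29) = 1.
Numerically: 1 ≈ 1.0000.
Is 1 < 1? NO.
Since the bound 1 is ≥ 1, the union bound is uninformative here; it does NOT by itself certify existence.

29·p = 1 ≈ 1.0000; existence NOT certified by the union bound.


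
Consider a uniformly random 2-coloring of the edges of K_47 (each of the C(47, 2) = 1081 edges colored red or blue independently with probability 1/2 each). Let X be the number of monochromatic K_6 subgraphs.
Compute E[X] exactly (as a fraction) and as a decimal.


Let X = Σ_S X_S over the C(47, 6) = 10737573 subsets S of size 6, where X_S = 1 if the K_6 on S is monochromatic.
For a fixed S, the K_6 on S has C(6, 2) = 15 edges. P[all 15 edges red] = (1/2)^15, and likewise for blue, so P[monochromatic] = 2·(1/2)^15 = 2^{1 − 15} = 1/16384.
By linearity: E[X] = C(47, 6) · 2^{1 − 15} = 10737573 · 1/16384 = 10737573/16384.
Numerically: E[X] ≈ 655.3694.

E[X] = C(47,6)·2^(1−C(6,2)) = 10737573/16384 ≈ 655.3694.


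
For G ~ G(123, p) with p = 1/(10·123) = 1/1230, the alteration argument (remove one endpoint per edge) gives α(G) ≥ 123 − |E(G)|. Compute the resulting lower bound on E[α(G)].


E[|E(G)|] = C(123, 2)·p = 7503 · (1/1230) = 61/10.
E[α(G)] ≥ n − E[|E(G)|] = 123 − 61/10 = 1169/10.
Numerically: ≈ 116.9000.
(This is only a lower bound; the true E[α(G)] may be larger.)

E[α(G)] ≥ 1169/10 ≈ 116.9000.


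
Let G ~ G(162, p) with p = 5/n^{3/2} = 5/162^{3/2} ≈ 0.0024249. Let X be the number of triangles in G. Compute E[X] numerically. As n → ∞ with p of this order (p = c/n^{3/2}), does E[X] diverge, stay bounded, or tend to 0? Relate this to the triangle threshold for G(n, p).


Number of potential triangles: C(162, 3) = 695520.
Each occurs with probability p³ ≈ (0.0024249)³ ≈ 1.4259111e-08.
By linearity: E[X] = C(162, 3)·p³ ≈ 695520 · 1.4259111e-08 ≈ 0.00992.
Since α = 3/2 > 1, p = c/n^{3/2} = o(1/n) is below the triangle threshold p ~ 1/n. Asymptotically E[X] ~ (c³/6)·n^{3(1−α)} = (5³/6)·n^{-1.5} → 0, so by Markov's inequality G has no triangles w.h.p.

E[X] ≈ 0.00992; in regime p = Θ(1/n^{3/2}) E[X] tends to 0 (below the triangle threshold p ~ 1/n).


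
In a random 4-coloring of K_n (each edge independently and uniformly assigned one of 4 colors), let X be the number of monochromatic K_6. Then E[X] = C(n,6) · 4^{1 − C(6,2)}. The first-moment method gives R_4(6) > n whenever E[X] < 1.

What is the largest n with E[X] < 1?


We need C(n, 6) · 4^{1 − 15} < 1, i.e. C(n, 6) < 4^{15 − 1} = 268435456.
Check values of n near the boundary:
  n = 73: C(73, 6) = 170230452; 170230452 < 268435456? YES
  n = 74: C(74, 6) = 185250786; 185250786 < 268435456? YES
  n = 75: C(75, 6) = 201359550; 201359550 < 268435456? YES
  n = 76: C(76, 6) = 218618940; 218618940 < 268435456? YES
  n = 77: C(77, 6) = 237093780; 237093780 < 268435456? YES
  n = 78: C(78, 6) = 256851595; 256851595 < 268435456? YES
  n = 79: C(79, 6) = 277962685; 277962685 < 268435456? NO
  n = 80: C(80, 6) = 300500200; 300500200 < 268435456? NO
  n = 81: C(81, 6) = 324540216; 324540216 < 268435456? NO
The largest n with C(n, 6) < 268435456 is n = 78 (where E[X] = 256851595/268435456 ≈ 0.95685). Hence R_4(6) > 78, i.e. R_4(6) ≥ 79.

Largest n = 78; hence R_4(6) > 78.


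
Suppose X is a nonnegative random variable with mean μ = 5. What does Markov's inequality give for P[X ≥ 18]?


μ = E[X] = 5, a = 18.
Markov: P[X ≥ 18] ≤ μ/a = (5)/18 = 5/18.
Numerically: ≈ 0.27778.
(Since a = 18 > μ = 5.00000, the bound 5/18 is < 1 and informative.)

P[X ≥ 18] ≤ 5/18 ≈ 0.27778.


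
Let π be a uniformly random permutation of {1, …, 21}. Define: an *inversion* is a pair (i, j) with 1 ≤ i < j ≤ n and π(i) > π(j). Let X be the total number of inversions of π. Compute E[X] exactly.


Write X = Σ X_I over the C(21, 2) = 210 pairs i < j, with X_I the indicator of one inversion.
There are 210 indicators.
For each fixed pair i < j, the values π(i) and π(j) are two distinct elements of {1, …, 21} in uniformly random order; by symmetry P[π(i) > π(j)] = 1/2.
By linearity: E[X] = 210 · (1/2) = C(21, 2) · (1/2) = 210/2 = 105 ≈ 105.00000.

E[X] = 105 = 105.00000.


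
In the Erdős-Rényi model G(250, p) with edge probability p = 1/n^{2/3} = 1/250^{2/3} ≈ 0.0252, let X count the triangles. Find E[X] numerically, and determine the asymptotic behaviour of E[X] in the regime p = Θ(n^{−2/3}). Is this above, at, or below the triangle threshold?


Number of potential triangles: C(250, 3) = 2573000.
Each occurs with probability p³ ≈ (0.0252)³ ≈ 1.600000e-05.
By linearity: E[X] = C(250, 3)·p³ ≈ 2573000 · 1.600000e-05 ≈ 41.1680.
Since α = 2/3 < 1, p = c/n^{2/3} ≫ 1/n is above the triangle threshold p ~ 1/n. Asymptotically E[X] ~ (c³/6)·n^{3(1−α)} = (1³/6)·n^{1} → ∞; triangles are abundant w.h.p.

E[X] ≈ 41.1680; in regime p = Θ(1/n^{2/3}) E[X] diverges (above the triangle threshold p ~ 1/n).


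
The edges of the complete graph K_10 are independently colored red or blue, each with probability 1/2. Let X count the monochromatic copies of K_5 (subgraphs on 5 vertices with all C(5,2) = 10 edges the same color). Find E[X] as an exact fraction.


Let X = Σ_S X_S over the C(10, 5) = 252 subsets S of size 5, where X_S = 1 if the K_5 on S is monochromatic.
For a fixed S, the K_5 on S has C(5, 2) = 10 edges. P[all 10 edges red] = (1/2)^10, and likewise for blue, so P[monochromatic] = 2·(1/2)^10 = 2^{1 − 10} = 1/512.
By linearity of expectation: E[X] = C(10, 5) · 2^{1 − 10} = 252 · 1/512 = 63/128.
Numerically: E[X] ≈ 0.49219.

E[X] = C(10,5)·2^(1−C(5,2)) = 63/128 ≈ 0.49219.


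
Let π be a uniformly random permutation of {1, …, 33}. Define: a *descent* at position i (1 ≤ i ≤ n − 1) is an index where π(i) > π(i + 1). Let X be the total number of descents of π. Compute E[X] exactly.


Write X = Σ X_I over i = 1, …, 32, with X_I the indicator of one descent.
There are 32 indicators.
For each fixed i, the pair (π(i), π(i+1)) is a uniformly random ordered pair of distinct values from {1, …, 33}; by symmetry P[π(i) > π(i+1)] = 1/2.
By linearity: E[X] = 32 · (1/2) = (33 − 1) · (1/2) = 16 ≈ 16.000.

E[X] = 16 = 16.000.


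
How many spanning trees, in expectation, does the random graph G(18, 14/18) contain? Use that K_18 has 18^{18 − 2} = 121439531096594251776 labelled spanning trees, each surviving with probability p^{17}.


K_18 has 18^{18 − 2} = 121439531096594251776 labelled spanning trees.
For each such spanning tree H, let X_H = 1 if all 17 edges of H are present in G. Then P[X_H = 1] = p^{17} = (7/9)^{17} = 232630513987207/16677181699666569.
By linearity: E[X] = Σ_H E[X_H] = 121439531096594251776 · p^{17} = 121439531096594251776 · 232630513987207/16677181699666569 = 15245673364665597952/9.
Numerically: E[X] ≈ 1.69396e+18.

E[X] = 121439531096594251776 · (7/9)^{17} = 15245673364665597952/9 ≈ 1.69396e+18.


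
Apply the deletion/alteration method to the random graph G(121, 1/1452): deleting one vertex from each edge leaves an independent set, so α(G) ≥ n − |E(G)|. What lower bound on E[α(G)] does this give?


E[|E(G)|] = C(121, 2)·p = 7260 · (1/1452) = 5.
E[α(G)] ≥ n − E[|E(G)|] = 121 − 5 = 116.
Numerically: ≈ 116.0000.
(This is only a lower bound; the true E[α(G)] may be larger.)

E[α(G)] ≥ 116 ≈ 116.0000.


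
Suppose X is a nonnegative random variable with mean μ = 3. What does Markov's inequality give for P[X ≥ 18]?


μ = E[X] = 3, a = 18.
Markov: P[X ≥ 18] ≤ μ/a = (3)/18 = 1/6.
Numerically: ≈ 0.1667.
(Since a = 18 > μ = 3.0000, the bound 1/6 is < 1 and informative.)

P[X ≥ 18] ≤ 1/6 ≈ 0.1667.


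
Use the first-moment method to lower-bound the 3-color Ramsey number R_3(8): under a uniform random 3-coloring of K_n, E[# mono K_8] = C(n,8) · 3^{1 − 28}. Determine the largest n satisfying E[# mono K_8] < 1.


We need C(n, 8) · 3^{1 − 28} < 1, i.e. C(n, 8) < 3^{28 − 1} = 7625597484987.
Check values of n near the boundary:
  n = 153: C(153, 8) = 6183023199255; 6183023199255 < 7625597484987? YES
  n = 154: C(154, 8) = 6521818990995; 6521818990995 < 7625597484987? YES
  n = 155: C(155, 8) = 6876747915675; 6876747915675 < 7625597484987? YES
  n = 156: C(156, 8) = 7248464019225; 7248464019225 < 7625597484987? YES
  n = 157: C(157, 8) = 7637643295425; 7637643295425 < 7625597484987? NO
  n = 158: C(158, 8) = 8044984271181; 8044984271181 < 7625597484987? NO
The largest n with C(n, 8) < 7625597484987 is n = 156 (where E[X] = 805384891025/847288609443 ≈ 0.951). Hence R_3(8) > 156, i.e. R_3(8) ≥ 157.

Largest n = 156; hence R_3(8) > 156.


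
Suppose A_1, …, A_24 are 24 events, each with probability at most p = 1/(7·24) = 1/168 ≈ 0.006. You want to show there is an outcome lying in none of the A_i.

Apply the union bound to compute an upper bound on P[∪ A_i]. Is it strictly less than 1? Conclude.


Union bound: P[∪_{i=1}^{24} A_i] ≤ Σ_i P[A_i] ≤ 24·p = 24·(1/168) = 1/7.
Numerically: 1/7 ≈ 0.143.
Is 1/7 < 1? YES.
Since P[∪ A_i] ≤ 1/7 < 1, the complement has P[∩ A_i^c] ≥ 1 − 1/7 = 6/7 > 0, so some outcome avoids every A_i.

24·p = 1/7 ≈ 0.143; existence CERTIFIED by the union bound.


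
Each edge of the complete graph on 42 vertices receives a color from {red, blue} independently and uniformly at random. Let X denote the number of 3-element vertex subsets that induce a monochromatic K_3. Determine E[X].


Let X = Σ_S X_S over the C(42, 3) = 11480 subsets S of size 3, where X_S = 1 if the K_3 on S is monochromatic.
For a fixed S, the K_3 on S has C(3, 2) = 3 edges. P[all 3 edges red] = (1/2)^3, and likewise for blue, so P[monochromatic] = 2·(1/2)^3 = 2^{1 − 3} = 1/4.
By linearity: E[X] = C(42, 3) · 2^{1 − 3} = 11480 · 1/4 = 2870.
Numerically: E[X] ≈ 2870.000000.

E[X] = C(42,3)·2^(1−C(3,2)) = 2870 ≈ 2870.000000.


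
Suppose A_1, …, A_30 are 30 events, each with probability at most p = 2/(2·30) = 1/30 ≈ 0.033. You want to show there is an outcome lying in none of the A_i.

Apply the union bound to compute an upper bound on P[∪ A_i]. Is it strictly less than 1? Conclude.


Union bound: P[∪_{i=1}^{30} A_i] ≤ Σ_i P[A_i] ≤ 30·p = 30·(1/30) = 1.
Numerically: 1 ≈ 1.000.
Is 1 < 1? NO.
Since the bound 1 is ≥ 1, the union bound is uninformative here; it does NOT by itself certify existence.

30·p = 1 ≈ 1.000; existence NOT certified by the union bound.


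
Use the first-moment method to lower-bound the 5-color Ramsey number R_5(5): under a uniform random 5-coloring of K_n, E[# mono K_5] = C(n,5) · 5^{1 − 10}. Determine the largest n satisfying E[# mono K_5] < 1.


We need C(n, 5) · 5^{1 − 10} < 1, i.e. C(n, 5) < 5^{10 − 1} = 1953125.
Check values of n near the boundary:
  n = 45: C(45, 5) = 1221759; 1221759 < 1953125? YES
  n = 46: C(46, 5) = 1370754; 1370754 < 1953125? YES
  n = 47: C(47, 5) = 1533939; 1533939 < 1953125? YES
  n = 48: C(48, 5) = 1712304; 1712304 < 1953125? YES
  n = 49: C(49, 5) = 1906884; 1906884 < 1953125? YES
  n = 50: C(50, 5) = 2118760; 2118760 < 1953125? NO
The largest n with C(n, 5) < 1953125 is n = 49 (where E[X] = 1906884/1953125 ≈ 0.976325). Hence R_5(5) > 49, i.e. R_5(5) ≥ 50.

Largest n = 49; hence R_5(5) > 49.


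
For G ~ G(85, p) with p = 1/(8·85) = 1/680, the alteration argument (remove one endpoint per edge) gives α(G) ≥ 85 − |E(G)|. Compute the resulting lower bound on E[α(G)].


E[|E(G)|] = C(85, 2)·p = 3570 · (1/680) = 21/4.
E[α(G)] ≥ n − E[|E(G)|] = 85 − 21/4 = 319/4.
Numerically: ≈ 79.75000.
(This is only a lower bound; the true E[α(G)] may be larger.)

E[α(G)] ≥ 319/4 ≈ 79.75000.


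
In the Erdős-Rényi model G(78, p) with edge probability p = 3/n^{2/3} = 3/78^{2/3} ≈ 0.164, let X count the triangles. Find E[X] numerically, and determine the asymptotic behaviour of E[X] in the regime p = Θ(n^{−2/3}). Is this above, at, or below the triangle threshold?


Number of potential triangles: C(78, 3) = 76076.
Each occurs with probability p³ ≈ (0.164)³ ≈ 4.43787e-03.
By linearity: E[X] = C(78, 3)·p³ ≈ 76076 · 4.43787e-03 ≈ 337.615.
Since α = 2/3 < 1, p = c/n^{2/3} ≫ 1/n is above the triangle threshold p ~ 1/n. Asymptotically E[X] ~ (c³/6)·n^{3(1−α)} = (3³/6)·n^{1} → ∞; triangles are abundant w.h.p.

E[X] ≈ 337.615; in regime p = Θ(1/n^{2/3}) E[X] diverges (above the triangle threshold p ~ 1/n).


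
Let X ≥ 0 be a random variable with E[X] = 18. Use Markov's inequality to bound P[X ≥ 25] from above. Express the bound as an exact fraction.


μ = E[X] = 18, a = 25.
Markov: P[X ≥ 25] ≤ μ/a = (18)/25 = 18/25.
Numerically: ≈ 0.720.
(Since a = 25 > μ = 18.000, the bound 18/25 is < 1 and informative.)

P[X ≥ 25] ≤ 18/25 ≈ 0.720.


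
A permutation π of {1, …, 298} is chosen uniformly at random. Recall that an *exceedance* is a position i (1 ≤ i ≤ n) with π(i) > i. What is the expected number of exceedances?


Write X = Σ_{i=1}^{298} X_i, where X_i = 1_{π(i) > i}.
For each fixed i, π(i) is uniform over {1, …, 298} (marginal of a uniform permutation), so P[π(i) > i] = (n − i)/n. Summing: Σ_{i=1}^{298} (n − i)/n = (0 + 1 + … + 297)/298 = 298(298 − 1)/(2·298) = (298 − 1)/2.
Hence E[X] = Σ_{i=1}^{298} (298 − i)/298 = 297/2 ≈ 148.50000.

E[X] = 297/2 = 148.50000.


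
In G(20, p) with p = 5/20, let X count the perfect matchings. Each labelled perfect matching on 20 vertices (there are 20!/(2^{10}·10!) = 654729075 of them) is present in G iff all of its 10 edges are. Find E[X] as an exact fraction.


K_20 has 20!/(2^{10}·10!) = 654729075 labelled perfect matchings.
For each such perfect matching H, let X_H = 1 if all 10 edges of H are present in G. Then P[X_H = 1] = p^{10} = (1/4)^{10} = 1/1048576.
By linearity of expectation: E[X] = Σ_H E[X_H] = 654729075 · p^{10} = 654729075 · 1/1048576 = 654729075/1048576.
Numerically: E[X] ≈ 624.398.

E[X] = 654729075 · (1/4)^{10} = 654729075/1048576 ≈ 624.398.
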